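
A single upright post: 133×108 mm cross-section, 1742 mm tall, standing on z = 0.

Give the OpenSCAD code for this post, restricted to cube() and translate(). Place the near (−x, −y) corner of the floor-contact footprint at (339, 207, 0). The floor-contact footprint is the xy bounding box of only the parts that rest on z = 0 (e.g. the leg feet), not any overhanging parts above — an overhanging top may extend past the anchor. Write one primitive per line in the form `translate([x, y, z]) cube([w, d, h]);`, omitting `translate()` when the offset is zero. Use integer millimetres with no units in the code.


translate([339, 207, 0]) cube([133, 108, 1742]);


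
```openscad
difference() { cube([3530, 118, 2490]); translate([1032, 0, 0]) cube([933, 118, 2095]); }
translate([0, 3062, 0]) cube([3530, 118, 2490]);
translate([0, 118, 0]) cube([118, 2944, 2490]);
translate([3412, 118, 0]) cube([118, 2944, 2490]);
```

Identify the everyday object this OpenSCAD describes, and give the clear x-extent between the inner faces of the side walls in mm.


A single room. The interior width is 3294 mm.

Four walls enclosing a rectangle with a door in the front wall — a room. Outside width 3530 minus two 118 mm walls gives 3294 mm.


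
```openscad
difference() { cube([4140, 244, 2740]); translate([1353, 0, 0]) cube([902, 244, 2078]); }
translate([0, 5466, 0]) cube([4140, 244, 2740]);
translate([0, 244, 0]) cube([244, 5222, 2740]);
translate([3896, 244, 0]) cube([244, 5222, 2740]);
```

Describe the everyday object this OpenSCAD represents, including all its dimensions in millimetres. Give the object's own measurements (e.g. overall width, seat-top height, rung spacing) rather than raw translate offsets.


A single room: four walls, each 2740 mm tall and 244 mm thick, enclosing an outside footprint 4140×5710 mm (x × y), no floor or roof. The front and back walls (−y and +y sides) run the full x-width; the side walls fit between their inner faces. A door opening 902 mm wide and 2078 mm tall is cut through the front wall from the floor up, its −x edge 1353 mm from the wall's −x end.


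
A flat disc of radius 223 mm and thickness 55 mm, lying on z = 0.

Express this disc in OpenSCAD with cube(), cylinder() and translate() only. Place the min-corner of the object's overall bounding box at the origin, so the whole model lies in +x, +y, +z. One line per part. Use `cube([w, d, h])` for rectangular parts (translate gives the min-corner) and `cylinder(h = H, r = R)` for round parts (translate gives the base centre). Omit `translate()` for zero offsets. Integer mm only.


translate([223, 223, 0]) cylinder(h = 55, r = 223);


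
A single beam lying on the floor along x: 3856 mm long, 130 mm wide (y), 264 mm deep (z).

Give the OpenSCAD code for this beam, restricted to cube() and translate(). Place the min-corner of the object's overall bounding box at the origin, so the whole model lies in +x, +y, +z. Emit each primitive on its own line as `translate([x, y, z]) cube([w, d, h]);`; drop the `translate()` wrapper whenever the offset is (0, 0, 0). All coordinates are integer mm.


cube([3856, 130, 264]);


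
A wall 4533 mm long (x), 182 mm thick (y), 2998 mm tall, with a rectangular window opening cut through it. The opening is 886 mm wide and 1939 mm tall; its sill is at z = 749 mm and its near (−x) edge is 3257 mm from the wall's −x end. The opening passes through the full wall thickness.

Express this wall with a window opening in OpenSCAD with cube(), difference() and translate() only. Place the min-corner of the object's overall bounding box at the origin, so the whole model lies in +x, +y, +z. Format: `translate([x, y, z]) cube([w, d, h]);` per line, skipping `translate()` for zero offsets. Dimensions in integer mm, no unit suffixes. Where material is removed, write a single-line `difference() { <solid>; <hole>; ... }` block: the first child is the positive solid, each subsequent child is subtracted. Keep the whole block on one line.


difference() { cube([4533, 182, 2998]); translate([3257, 0, 749]) cube([886, 182, 1939]); }


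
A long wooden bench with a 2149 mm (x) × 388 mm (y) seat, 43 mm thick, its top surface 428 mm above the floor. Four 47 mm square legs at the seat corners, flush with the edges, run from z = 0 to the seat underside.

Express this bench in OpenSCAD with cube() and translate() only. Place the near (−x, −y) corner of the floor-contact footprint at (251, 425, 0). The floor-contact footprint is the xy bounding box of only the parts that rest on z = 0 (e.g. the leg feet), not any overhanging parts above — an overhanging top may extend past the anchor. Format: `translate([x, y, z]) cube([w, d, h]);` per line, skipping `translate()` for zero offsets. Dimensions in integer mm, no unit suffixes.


// leg_h = 428 − 43 = 385
translate([251, 425, 385]) cube([2149, 388, 43]);
translate([251, 425, 0]) cube([47, 47, 385]);
translate([251, 766, 0]) cube([47, 47, 385]);
translate([2353, 425, 0]) cube([47, 47, 385]);
translate([2353, 766, 0]) cube([47, 47, 385]);


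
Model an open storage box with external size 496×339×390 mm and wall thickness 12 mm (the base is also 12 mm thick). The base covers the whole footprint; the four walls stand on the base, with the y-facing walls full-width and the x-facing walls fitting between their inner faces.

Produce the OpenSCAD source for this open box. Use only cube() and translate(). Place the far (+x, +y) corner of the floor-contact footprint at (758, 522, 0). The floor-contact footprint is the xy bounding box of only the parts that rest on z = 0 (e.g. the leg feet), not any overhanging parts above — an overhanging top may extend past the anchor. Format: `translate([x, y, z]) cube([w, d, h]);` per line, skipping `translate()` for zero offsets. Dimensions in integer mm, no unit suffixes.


translate([262, 183, 0]) cube([496, 339, 12]);
translate([262, 183, 12]) cube([496, 12, 378]);
translate([262, 510, 12]) cube([496, 12, 378]);
translate([262, 195, 12]) cube([12, 315, 378]);
translate([746, 195, 12]) cube([12, 315, 378]);


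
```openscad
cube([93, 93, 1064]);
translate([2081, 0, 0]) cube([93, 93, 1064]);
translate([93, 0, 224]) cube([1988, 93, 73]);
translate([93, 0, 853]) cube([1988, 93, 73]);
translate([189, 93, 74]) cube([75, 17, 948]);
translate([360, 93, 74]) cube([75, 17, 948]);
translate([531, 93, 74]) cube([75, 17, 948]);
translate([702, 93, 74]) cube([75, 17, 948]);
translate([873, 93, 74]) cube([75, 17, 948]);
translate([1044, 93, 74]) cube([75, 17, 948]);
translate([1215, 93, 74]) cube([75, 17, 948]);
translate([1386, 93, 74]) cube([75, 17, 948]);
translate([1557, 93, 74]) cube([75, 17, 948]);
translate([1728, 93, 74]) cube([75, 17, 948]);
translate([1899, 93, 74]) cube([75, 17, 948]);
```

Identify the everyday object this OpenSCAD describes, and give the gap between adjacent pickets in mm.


A fence section. The picket gap is 96 mm.

Two posts, two rails, 11 pickets — a fence section. Span 1988 mm holds 11 pickets of 75 mm with 12 equal gaps: ⌊(1988 − 11·75) / 12⌋ = 96 mm.


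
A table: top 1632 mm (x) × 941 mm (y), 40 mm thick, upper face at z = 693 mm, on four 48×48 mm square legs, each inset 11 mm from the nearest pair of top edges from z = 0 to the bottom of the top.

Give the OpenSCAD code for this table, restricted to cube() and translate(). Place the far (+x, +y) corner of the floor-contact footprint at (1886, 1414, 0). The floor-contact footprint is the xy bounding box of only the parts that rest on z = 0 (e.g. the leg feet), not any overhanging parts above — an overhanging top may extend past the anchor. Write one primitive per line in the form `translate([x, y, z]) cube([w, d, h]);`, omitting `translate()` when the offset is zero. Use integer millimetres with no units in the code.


// leg_h = 693 - 40 = 653
translate([265, 484, 653]) cube([1632, 941, 40]);
translate([276, 495, 0]) cube([48, 48, 653]);
translate([1838, 495, 0]) cube([48, 48, 653]);
translate([276, 1366, 0]) cube([48, 48, 653]);
translate([1838, 1366, 0]) cube([48, 48, 653]);


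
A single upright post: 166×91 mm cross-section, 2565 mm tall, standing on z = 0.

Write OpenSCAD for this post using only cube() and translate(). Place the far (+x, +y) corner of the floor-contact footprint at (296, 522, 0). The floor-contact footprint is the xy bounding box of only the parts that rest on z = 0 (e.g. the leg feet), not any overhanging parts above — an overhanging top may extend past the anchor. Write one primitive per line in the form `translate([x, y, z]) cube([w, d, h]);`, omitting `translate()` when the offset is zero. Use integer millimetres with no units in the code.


translate([130, 431, 0]) cube([166, 91, 2565]);


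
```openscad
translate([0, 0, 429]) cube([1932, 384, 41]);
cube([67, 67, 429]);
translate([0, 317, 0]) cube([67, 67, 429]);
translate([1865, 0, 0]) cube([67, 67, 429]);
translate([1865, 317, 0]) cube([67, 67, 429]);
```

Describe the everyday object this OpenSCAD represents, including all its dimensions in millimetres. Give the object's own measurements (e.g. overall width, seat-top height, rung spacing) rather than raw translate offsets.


A long wooden bench with a 1932 mm (x) × 384 mm (y) seat, 41 mm thick, its top surface 470 mm above the floor. Four 67 mm square legs at the seat corners, flush with the edges, run from z = 0 to the seat underside.


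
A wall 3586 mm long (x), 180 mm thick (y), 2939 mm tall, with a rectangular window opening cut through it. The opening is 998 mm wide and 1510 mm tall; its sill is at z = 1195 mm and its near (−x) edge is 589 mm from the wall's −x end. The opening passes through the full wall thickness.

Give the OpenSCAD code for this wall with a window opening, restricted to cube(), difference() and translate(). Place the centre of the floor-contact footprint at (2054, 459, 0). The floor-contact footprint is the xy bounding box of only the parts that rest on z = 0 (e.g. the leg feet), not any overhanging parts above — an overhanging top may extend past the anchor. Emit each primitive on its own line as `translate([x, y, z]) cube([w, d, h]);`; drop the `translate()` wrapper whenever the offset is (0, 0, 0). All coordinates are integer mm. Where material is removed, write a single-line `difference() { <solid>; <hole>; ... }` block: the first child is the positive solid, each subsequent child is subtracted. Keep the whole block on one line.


difference() { translate([261, 369, 0]) cube([3586, 180, 2939]); translate([850, 369, 1195]) cube([998, 180, 1510]); }


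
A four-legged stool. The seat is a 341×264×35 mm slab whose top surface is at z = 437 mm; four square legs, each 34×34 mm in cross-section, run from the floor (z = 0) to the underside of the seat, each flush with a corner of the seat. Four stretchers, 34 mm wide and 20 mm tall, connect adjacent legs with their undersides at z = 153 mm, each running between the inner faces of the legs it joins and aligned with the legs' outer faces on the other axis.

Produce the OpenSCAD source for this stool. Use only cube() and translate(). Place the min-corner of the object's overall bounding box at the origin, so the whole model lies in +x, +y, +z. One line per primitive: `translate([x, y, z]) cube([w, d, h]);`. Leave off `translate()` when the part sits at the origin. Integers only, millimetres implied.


translate([0, 0, 402]) cube([341, 264, 35]);
cube([34, 34, 402]);
translate([307, 0, 0]) cube([34, 34, 402]);
translate([0, 230, 0]) cube([34, 34, 402]);
translate([307, 230, 0]) cube([34, 34, 402]);
translate([34, 0, 153]) cube([273, 34, 20]);
translate([34, 230, 153]) cube([273, 34, 20]);
translate([0, 34, 153]) cube([34, 196, 20]);
translate([307, 34, 153]) cube([34, 196, 20]);


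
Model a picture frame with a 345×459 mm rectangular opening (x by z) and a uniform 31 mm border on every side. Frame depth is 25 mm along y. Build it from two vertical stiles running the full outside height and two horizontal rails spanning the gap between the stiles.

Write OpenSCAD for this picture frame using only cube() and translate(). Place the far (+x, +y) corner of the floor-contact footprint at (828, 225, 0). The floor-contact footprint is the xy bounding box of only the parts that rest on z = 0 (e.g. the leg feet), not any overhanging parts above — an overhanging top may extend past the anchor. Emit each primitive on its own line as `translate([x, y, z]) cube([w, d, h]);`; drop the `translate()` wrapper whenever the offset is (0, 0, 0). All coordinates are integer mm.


translate([421, 200, 0]) cube([31, 25, 521]);
translate([797, 200, 0]) cube([31, 25, 521]);
translate([452, 200, 0]) cube([345, 25, 31]);
translate([452, 200, 490]) cube([345, 25, 31]);


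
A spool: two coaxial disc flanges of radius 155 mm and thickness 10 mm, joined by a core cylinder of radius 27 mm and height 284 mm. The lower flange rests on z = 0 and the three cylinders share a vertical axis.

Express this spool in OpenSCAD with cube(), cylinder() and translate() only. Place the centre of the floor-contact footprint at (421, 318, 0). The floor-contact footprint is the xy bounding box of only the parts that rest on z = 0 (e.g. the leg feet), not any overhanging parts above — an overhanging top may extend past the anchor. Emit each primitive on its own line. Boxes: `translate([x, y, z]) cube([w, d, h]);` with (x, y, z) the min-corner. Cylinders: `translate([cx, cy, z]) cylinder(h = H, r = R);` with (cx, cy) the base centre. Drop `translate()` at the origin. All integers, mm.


translate([421, 318, 0]) cylinder(h = 10, r = 155);
translate([421, 318, 10]) cylinder(h = 284, r = 27);
translate([421, 318, 294]) cylinder(h = 10, r = 155);


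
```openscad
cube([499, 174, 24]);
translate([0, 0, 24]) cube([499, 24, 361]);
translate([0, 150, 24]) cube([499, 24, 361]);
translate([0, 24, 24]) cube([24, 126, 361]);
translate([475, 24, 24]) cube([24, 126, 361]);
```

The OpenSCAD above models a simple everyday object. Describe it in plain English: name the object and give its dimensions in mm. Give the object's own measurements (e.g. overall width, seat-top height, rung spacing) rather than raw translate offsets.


An open-topped rectangular box: outside dimensions 499×174×385 mm, with a uniform wall and base thickness of 24 mm. The base is a full 499×174 slab on the floor; four walls sit on top of the base. The front and back walls (the −y and +y sides) span the full width; the two side walls fit between them.


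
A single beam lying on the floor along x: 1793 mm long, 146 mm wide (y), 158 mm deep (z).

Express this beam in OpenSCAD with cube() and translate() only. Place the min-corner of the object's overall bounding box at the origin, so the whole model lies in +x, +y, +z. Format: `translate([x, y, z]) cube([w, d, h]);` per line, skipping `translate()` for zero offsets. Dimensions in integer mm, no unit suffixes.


cube([1793, 146, 158]);


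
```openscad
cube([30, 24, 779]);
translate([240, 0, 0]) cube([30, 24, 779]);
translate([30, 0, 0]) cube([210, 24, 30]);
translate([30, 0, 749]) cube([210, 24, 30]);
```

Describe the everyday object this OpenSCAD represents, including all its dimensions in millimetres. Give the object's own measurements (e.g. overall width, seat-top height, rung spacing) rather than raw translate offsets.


A rectangular picture frame lying in the x–z plane (depth along y). The opening is 210 mm wide (x) by 719 mm tall (z), surrounded by a border 30 mm wide on all four sides. The frame is 24 mm deep and is made of two full-height vertical stiles with two horizontal rails fitted between them.


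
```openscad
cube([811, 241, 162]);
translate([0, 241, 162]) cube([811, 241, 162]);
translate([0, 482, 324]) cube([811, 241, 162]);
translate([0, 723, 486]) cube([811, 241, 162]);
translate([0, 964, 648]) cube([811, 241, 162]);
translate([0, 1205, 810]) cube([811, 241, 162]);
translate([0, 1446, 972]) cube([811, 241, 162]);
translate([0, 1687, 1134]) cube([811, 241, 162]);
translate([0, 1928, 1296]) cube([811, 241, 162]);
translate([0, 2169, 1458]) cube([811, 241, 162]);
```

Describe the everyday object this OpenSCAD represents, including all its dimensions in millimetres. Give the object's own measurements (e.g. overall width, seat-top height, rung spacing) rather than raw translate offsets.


A straight staircase of 10 solid steps. Each step is 811 mm wide (x), 241 mm deep (y, the going) and 162 mm tall (the rise). The first step rests on the floor; each subsequent step sits one going further in +y and one rise higher in +z, directly behind and above the previous step with no overlap.


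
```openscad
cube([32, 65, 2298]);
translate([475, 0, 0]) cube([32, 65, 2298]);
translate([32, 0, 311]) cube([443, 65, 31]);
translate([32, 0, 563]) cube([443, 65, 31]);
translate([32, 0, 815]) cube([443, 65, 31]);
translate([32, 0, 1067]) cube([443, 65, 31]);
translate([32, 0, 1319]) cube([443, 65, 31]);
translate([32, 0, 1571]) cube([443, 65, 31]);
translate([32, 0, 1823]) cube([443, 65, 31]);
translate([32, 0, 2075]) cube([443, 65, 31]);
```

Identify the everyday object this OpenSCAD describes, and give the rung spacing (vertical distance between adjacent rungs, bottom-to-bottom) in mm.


A ladder. The rung spacing is 252 mm.

Two tall 32×65 posts with 8 short bars between them — a ladder. Adjacent rungs sit at z = 311 and z = 563, so the spacing is 563 − 311 = 252 mm.


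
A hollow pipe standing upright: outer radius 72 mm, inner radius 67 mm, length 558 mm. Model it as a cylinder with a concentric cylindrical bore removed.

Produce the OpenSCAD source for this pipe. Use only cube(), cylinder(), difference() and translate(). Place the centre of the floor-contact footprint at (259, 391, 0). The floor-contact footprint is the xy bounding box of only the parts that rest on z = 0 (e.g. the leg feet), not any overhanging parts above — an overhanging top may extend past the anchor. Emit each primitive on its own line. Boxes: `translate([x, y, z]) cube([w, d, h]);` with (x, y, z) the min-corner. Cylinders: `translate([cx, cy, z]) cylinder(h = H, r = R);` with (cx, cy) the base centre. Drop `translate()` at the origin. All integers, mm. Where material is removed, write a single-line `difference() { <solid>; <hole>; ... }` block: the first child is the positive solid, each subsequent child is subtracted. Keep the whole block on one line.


difference() { translate([259, 391, 0]) cylinder(h = 558, r = 72); translate([259, 391, 0]) cylinder(h = 558, r = 67); }


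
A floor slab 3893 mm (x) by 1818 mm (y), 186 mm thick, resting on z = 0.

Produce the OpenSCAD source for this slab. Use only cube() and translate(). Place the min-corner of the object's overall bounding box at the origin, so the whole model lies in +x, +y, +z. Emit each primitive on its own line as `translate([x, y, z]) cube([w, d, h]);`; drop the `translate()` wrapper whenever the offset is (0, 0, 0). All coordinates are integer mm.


cube([3893, 1818, 186]);


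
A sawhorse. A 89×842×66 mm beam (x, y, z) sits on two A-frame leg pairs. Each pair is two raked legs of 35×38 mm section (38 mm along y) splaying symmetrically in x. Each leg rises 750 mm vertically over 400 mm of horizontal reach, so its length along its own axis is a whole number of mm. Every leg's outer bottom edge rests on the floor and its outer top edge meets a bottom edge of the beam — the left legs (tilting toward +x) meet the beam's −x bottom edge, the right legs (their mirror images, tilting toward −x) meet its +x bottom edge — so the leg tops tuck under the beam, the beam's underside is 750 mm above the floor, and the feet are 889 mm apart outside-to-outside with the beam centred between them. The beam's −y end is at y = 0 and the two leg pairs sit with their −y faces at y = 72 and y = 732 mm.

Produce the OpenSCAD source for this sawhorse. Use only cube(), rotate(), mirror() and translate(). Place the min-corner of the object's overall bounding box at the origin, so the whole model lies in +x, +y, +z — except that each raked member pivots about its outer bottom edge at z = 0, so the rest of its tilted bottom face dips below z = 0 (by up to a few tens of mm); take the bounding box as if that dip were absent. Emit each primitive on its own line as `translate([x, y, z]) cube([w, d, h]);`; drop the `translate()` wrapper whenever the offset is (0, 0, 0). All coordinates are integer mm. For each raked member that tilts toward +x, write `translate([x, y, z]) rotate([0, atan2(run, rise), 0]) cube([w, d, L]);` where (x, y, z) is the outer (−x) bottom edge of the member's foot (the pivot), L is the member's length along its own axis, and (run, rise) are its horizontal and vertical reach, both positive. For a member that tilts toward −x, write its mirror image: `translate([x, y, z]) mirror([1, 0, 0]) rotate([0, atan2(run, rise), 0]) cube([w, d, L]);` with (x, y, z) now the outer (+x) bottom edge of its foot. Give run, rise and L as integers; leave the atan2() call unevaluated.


translate([400, 0, 750]) cube([89, 842, 66]);
translate([0, 72, 0]) rotate([0, atan2(400, 750), 0]) cube([35, 38, 850]);
translate([889, 72, 0]) mirror([1, 0, 0]) rotate([0, atan2(400, 750), 0]) cube([35, 38, 850]);
translate([0, 732, 0]) rotate([0, atan2(400, 750), 0]) cube([35, 38, 850]);
translate([889, 732, 0]) mirror([1, 0, 0]) rotate([0, atan2(400, 750), 0]) cube([35, 38, 850]);


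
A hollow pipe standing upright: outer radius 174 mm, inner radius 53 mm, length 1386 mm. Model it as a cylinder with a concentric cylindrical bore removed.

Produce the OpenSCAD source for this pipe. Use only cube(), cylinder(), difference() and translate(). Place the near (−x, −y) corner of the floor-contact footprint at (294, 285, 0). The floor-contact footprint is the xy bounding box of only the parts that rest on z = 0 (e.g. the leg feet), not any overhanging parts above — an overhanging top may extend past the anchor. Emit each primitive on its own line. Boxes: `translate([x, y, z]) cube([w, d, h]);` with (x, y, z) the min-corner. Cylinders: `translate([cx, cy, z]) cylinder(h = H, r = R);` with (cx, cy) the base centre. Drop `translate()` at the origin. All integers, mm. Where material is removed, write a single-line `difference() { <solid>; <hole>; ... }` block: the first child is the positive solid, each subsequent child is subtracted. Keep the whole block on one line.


difference() { translate([468, 459, 0]) cylinder(h = 1386, r = 174); translate([468, 459, 0]) cylinder(h = 1386, r = 53); }


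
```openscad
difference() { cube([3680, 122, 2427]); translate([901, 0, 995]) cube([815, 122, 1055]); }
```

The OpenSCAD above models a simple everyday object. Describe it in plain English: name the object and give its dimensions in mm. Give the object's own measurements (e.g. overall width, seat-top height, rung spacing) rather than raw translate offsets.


A wall 3680 mm long (x), 122 mm thick (y), 2427 mm tall, with a rectangular window opening cut through it. The opening is 815 mm wide and 1055 mm tall; its sill is at z = 995 mm and its near (−x) edge is 901 mm from the wall's −x end. The opening passes through the full wall thickness.


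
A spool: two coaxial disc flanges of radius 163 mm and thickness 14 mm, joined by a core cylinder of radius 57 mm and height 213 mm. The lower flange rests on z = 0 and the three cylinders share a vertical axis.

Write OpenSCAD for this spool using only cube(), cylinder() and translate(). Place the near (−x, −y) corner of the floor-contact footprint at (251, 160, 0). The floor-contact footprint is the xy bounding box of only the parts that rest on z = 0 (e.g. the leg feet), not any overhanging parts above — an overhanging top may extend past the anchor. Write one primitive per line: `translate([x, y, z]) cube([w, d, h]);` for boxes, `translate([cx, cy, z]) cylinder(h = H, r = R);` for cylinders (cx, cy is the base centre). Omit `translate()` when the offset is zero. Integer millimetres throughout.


translate([414, 323, 0]) cylinder(h = 14, r = 163);
translate([414, 323, 14]) cylinder(h = 213, r = 57);
translate([414, 323, 227]) cylinder(h = 14, r = 163);


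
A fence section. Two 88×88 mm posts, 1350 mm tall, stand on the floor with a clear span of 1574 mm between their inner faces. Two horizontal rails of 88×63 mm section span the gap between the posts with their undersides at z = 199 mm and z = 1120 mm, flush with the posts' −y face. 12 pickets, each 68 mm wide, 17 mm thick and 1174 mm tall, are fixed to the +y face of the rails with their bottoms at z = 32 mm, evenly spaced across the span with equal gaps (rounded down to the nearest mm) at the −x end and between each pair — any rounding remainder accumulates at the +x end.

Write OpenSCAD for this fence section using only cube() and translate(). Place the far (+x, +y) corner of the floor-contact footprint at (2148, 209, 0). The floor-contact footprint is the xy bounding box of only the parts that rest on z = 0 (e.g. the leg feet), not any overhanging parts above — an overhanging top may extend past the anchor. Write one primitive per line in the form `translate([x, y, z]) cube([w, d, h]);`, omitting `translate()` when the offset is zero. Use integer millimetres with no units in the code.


translate([398, 121, 0]) cube([88, 88, 1350]);
translate([2060, 121, 0]) cube([88, 88, 1350]);
translate([486, 121, 199]) cube([1574, 88, 63]);
translate([486, 121, 1120]) cube([1574, 88, 63]);
translate([544, 209, 32]) cube([68, 17, 1174]);
translate([670, 209, 32]) cube([68, 17, 1174]);
translate([796, 209, 32]) cube([68, 17, 1174]);
translate([922, 209, 32]) cube([68, 17, 1174]);
translate([1048, 209, 32]) cube([68, 17, 1174]);
translate([1174, 209, 32]) cube([68, 17, 1174]);
translate([1300, 209, 32]) cube([68, 17, 1174]);
translate([1426, 209, 32]) cube([68, 17, 1174]);
translate([1552, 209, 32]) cube([68, 17, 1174]);
translate([1678, 209, 32]) cube([68, 17, 1174]);
translate([1804, 209, 32]) cube([68, 17, 1174]);
translate([1930, 209, 32]) cube([68, 17, 1174]);


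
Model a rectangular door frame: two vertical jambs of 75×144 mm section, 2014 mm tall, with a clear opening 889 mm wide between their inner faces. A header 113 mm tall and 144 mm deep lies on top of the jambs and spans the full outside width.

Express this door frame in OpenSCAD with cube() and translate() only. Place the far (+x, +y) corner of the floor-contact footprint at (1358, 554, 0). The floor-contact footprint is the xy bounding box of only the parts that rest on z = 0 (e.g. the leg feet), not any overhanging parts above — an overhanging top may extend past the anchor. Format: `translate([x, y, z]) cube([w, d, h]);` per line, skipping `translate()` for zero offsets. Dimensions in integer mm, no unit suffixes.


translate([319, 410, 0]) cube([75, 144, 2014]);
translate([1283, 410, 0]) cube([75, 144, 2014]);
translate([319, 410, 2014]) cube([1039, 144, 113]);


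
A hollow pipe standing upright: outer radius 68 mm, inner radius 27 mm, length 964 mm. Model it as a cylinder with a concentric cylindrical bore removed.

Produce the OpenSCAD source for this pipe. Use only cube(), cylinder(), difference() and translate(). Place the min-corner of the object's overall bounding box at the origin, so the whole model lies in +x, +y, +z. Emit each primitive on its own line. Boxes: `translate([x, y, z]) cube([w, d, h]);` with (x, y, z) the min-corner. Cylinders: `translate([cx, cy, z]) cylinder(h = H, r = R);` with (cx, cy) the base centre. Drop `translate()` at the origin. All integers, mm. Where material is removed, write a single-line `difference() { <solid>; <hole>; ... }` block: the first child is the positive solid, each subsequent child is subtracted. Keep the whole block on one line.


difference() { translate([68, 68, 0]) cylinder(h = 964, r = 68); translate([68, 68, 0]) cylinder(h = 964, r = 27); }


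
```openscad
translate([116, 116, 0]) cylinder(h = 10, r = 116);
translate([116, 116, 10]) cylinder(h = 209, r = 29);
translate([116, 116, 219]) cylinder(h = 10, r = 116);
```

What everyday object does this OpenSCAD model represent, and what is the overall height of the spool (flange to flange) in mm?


A spool. The overall height is 229 mm.

Three coaxial cylinders, large–small–large — a spool. Two 10 mm flanges and a 209 mm core give 10 + 209 + 10 = 229 mm.


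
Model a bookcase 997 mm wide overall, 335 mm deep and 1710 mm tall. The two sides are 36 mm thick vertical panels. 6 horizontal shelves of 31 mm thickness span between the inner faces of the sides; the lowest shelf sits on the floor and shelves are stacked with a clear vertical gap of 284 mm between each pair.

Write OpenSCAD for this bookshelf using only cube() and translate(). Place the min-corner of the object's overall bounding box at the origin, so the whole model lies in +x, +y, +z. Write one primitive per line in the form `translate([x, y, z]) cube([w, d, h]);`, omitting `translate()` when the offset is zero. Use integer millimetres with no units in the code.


cube([36, 335, 1710]);
translate([961, 0, 0]) cube([36, 335, 1710]);
translate([36, 0, 0]) cube([925, 335, 31]);
translate([36, 0, 315]) cube([925, 335, 31]);
translate([36, 0, 630]) cube([925, 335, 31]);
translate([36, 0, 945]) cube([925, 335, 31]);
translate([36, 0, 1260]) cube([925, 335, 31]);
translate([36, 0, 1575]) cube([925, 335, 31]);


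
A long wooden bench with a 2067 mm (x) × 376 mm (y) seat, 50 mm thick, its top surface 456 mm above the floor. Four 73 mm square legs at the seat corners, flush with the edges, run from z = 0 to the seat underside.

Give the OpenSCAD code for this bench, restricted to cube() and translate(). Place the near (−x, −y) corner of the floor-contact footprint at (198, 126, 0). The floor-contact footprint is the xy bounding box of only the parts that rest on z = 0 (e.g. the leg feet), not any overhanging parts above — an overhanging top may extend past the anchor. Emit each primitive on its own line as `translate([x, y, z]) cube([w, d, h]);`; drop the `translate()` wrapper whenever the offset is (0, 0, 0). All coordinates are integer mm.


translate([198, 126, 406]) cube([2067, 376, 50]);
translate([198, 126, 0]) cube([73, 73, 406]);
translate([198, 429, 0]) cube([73, 73, 406]);
translate([2192, 126, 0]) cube([73, 73, 406]);
translate([2192, 429, 0]) cube([73, 73, 406]);


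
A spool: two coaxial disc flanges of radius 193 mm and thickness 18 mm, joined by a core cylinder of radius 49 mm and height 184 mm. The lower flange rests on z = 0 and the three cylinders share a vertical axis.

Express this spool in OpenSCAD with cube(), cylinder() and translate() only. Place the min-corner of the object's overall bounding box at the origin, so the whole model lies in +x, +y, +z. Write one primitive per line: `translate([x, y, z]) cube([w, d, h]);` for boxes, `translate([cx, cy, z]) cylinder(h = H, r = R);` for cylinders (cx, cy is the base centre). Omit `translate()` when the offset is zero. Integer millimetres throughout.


translate([193, 193, 0]) cylinder(h = 18, r = 193);
translate([193, 193, 18]) cylinder(h = 184, r = 49);
translate([193, 193, 202]) cylinder(h = 18, r = 193);


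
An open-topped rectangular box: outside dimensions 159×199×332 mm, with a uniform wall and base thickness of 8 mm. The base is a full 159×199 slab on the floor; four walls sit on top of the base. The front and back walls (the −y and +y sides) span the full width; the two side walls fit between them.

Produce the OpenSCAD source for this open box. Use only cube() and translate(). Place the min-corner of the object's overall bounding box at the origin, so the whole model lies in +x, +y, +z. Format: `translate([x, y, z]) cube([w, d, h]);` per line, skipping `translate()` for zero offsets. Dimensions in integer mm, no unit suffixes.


cube([159, 199, 8]);
translate([0, 0, 8]) cube([159, 8, 324]);
translate([0, 191, 8]) cube([159, 8, 324]);
translate([0, 8, 8]) cube([8, 183, 324]);
translate([151, 8, 8]) cube([8, 183, 324]);


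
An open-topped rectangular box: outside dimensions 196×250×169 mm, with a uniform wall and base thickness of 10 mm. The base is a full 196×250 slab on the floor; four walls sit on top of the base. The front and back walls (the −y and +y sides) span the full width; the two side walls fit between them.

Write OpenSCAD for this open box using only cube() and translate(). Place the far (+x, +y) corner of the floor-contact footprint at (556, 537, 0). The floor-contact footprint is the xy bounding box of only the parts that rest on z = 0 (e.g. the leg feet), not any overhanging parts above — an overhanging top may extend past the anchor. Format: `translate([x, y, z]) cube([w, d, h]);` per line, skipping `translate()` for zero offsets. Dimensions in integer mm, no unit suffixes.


translate([360, 287, 0]) cube([196, 250, 10]);
translate([360, 287, 10]) cube([196, 10, 159]);
translate([360, 527, 10]) cube([196, 10, 159]);
translate([360, 297, 10]) cube([10, 230, 159]);
translate([546, 297, 10]) cube([10, 230, 159]);


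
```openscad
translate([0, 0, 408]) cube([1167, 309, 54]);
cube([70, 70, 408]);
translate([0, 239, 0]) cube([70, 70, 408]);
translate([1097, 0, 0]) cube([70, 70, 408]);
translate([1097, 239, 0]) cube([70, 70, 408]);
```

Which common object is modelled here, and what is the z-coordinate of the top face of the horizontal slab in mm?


A bench. The seat-top height is 462 mm.

A long slab on four corner posts — a bench. The slab sits at z = 408 with thickness 54, so the top is 408 + 54 = 462 mm.


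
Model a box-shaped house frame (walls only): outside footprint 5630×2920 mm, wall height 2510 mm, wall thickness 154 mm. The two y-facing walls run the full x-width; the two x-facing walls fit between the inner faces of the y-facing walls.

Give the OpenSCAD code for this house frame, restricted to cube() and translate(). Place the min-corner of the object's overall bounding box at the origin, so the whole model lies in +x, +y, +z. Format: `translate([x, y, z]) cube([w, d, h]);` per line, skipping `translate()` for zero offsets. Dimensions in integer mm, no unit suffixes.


cube([5630, 154, 2510]);
translate([0, 2766, 0]) cube([5630, 154, 2510]);
translate([0, 154, 0]) cube([154, 2612, 2510]);
translate([5476, 154, 0]) cube([154, 2612, 2510]);


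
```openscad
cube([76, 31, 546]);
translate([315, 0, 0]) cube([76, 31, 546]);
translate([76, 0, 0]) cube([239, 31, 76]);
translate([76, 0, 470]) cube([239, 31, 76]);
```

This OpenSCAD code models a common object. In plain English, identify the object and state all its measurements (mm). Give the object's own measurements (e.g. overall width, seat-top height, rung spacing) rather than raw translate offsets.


A rectangular picture frame lying in the x–z plane (depth along y). The opening is 239 mm wide (x) by 394 mm tall (z), surrounded by a border 76 mm wide on all four sides. The frame is 31 mm deep and is made of two full-height vertical stiles with two horizontal rails fitted between them.


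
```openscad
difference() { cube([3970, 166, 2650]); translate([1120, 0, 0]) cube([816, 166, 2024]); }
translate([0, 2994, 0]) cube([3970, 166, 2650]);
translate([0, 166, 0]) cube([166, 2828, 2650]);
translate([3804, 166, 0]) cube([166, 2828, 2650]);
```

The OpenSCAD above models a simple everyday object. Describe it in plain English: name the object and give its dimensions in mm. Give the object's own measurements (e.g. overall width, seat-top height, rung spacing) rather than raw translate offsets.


A single room: four walls, each 2650 mm tall and 166 mm thick, enclosing an outside footprint 3970×3160 mm (x × y), no floor or roof. The front and back walls (−y and +y sides) run the full x-width; the side walls fit between their inner faces. A door opening 816 mm wide and 2024 mm tall is cut through the front wall from the floor up, its −x edge 1120 mm from the wall's −x end.


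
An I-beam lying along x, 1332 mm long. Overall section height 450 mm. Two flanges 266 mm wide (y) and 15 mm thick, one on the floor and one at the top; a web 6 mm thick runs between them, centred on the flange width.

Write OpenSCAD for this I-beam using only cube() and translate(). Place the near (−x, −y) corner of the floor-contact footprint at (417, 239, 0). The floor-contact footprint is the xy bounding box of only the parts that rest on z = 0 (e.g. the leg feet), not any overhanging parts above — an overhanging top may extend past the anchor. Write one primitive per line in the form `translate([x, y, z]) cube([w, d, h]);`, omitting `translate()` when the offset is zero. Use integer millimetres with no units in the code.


translate([417, 239, 0]) cube([1332, 266, 15]);
translate([417, 369, 15]) cube([1332, 6, 420]);
translate([417, 239, 435]) cube([1332, 266, 15]);


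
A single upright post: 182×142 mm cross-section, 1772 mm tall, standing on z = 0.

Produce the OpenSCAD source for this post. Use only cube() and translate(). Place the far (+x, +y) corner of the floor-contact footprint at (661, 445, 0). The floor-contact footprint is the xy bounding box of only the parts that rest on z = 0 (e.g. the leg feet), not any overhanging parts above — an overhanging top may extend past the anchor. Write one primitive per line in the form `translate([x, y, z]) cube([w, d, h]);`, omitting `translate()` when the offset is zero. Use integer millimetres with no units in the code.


translate([479, 303, 0]) cube([182, 142, 1772]);


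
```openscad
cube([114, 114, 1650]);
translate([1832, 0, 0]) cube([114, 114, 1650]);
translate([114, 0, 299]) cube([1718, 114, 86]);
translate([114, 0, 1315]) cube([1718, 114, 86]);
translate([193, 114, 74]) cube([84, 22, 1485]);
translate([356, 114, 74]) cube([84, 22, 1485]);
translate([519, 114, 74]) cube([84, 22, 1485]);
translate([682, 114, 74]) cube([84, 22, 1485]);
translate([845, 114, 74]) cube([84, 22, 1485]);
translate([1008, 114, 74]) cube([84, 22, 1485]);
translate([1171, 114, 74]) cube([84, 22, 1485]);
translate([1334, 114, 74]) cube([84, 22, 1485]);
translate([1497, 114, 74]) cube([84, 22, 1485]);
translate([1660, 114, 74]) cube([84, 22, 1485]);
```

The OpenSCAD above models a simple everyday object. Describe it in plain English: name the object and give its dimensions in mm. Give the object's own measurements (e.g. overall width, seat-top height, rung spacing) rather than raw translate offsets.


A fence section. Two 114×114 mm posts, 1650 mm tall, stand on the floor with a clear span of 1718 mm between their inner faces. Two horizontal rails of 114×86 mm section span the gap between the posts with their undersides at z = 299 mm and z = 1315 mm, flush with the posts' −y face. 10 pickets, each 84 mm wide, 22 mm thick and 1485 mm tall, are fixed to the +y face of the rails with their bottoms at z = 74 mm, spaced across the span with a 79 mm gap after the −x post and between neighbouring pickets, with 88 mm left before the +x post.


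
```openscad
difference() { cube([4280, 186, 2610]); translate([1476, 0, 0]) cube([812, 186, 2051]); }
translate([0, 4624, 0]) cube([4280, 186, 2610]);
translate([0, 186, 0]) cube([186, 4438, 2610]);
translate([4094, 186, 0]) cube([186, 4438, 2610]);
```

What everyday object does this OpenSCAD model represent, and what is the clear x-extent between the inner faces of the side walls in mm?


A single room. The interior width is 3908 mm.

Four walls enclosing a rectangle with a door in the front wall — a room. Outside width 4280 minus two 186 mm walls gives 3908 mm.


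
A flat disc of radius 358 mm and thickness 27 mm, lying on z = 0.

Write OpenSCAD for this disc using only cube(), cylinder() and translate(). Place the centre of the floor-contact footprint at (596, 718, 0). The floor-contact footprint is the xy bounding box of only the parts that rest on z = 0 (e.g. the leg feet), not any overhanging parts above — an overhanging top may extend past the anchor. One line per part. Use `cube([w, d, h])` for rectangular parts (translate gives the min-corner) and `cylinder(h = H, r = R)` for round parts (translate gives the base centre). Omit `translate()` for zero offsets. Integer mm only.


translate([596, 718, 0]) cylinder(h = 27, r = 358);


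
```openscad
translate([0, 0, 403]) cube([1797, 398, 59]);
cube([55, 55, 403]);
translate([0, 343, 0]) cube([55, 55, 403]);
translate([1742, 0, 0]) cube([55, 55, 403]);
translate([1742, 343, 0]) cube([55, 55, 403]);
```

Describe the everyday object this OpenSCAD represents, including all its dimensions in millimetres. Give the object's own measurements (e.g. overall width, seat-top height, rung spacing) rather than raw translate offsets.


A bench: a 1797×398 mm seat slab, 59 mm thick, top at z = 462 mm, on four 55×55 mm square legs flush with the seat corners and standing on z = 0.
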